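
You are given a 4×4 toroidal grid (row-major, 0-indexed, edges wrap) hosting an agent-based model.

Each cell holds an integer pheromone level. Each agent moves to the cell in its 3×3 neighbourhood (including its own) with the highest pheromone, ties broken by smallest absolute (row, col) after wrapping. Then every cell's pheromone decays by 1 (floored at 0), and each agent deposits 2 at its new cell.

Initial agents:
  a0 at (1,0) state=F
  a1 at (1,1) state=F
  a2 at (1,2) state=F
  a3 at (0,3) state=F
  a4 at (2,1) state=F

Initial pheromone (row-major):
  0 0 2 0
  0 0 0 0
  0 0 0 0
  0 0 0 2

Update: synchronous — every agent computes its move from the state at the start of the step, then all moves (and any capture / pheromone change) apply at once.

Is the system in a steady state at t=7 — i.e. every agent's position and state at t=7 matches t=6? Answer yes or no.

t=1: a0@(0,0) a1@(0,2) a2@(0,2) a3@(0,2) a4@(1,0) | pheromone: 2 0 7 0 / 2 0 0 0 / 0 0 0 0 / 0 0 0 1
t=2: a0@(0,0) a1@(0,2) a2@(0,2) a3@(0,2) a4@(0,0) | pheromone: 5 0 12 0 / 1 0 0 0 / 0 0 0 0 / 0 0 0 0
t=3: a0@(0,0) a1@(0,2) a2@(0,2) a3@(0,2) a4@(0,0) | pheromone: 8 0 17 0 / 0 0 0 0 / 0 0 0 0 / 0 0 0 0
t=4: a0@(0,0) a1@(0,2) a2@(0,2) a3@(0,2) a4@(0,0) | pheromone: 11 0 22 0 / 0 0 0 0 / 0 0 0 0 / 0 0 0 0
t=5: a0@(0,0) a1@(0,2) a2@(0,2) a3@(0,2) a4@(0,0) | pheromone: 14 0 27 0 / 0 0 0 0 / 0 0 0 0 / 0 0 0 0
t=6: a0@(0,0) a1@(0,2) a2@(0,2) a3@(0,2) a4@(0,0) | pheromone: 17 0 32 0 / 0 0 0 0 / 0 0 0 0 / 0 0 0 0
t=7: a0@(0,0) a1@(0,2) a2@(0,2) a3@(0,2) a4@(0,0) | pheromone: 20 0 37 0 / 0 0 0 0 / 0 0 0 0 / 0 0 0 0

yes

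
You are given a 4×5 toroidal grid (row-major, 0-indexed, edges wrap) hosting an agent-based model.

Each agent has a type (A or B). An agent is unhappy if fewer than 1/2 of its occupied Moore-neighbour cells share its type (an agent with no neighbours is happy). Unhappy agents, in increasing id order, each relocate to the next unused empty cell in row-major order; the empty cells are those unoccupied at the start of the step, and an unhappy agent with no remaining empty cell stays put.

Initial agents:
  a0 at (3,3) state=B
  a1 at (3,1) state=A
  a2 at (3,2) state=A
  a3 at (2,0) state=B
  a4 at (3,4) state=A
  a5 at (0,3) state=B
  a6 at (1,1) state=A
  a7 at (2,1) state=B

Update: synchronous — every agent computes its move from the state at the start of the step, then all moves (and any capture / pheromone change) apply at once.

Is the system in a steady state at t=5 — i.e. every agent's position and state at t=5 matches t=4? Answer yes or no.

yes

t=1: a0@(0,0):B a1@(0,1):A a2@(0,2):A a3@(0,4):B a4@(1,0):A a5@(1,2):B a6@(1,3):A a7@(1,4):B
t=2: a0@(0,0):B a1@(0,1):A a2@(0,2):A a3@(0,4):B a4@(0,3):A a5@(1,1):B a6@(2,0):A a7@(1,4):B
t=3: a0@(0,0):B a1@(1,0):A a2@(0,2):A a3@(0,4):B a4@(1,2):A a5@(1,3):B a6@(2,1):A a7@(1,4):B
t=4: a0@(0,0):B a1@(0,1):A a2@(0,2):A a3@(0,4):B a4@(1,2):A a5@(1,3):B a6@(2,1):A a7@(1,4):B
t=5: (unchanged — steady state)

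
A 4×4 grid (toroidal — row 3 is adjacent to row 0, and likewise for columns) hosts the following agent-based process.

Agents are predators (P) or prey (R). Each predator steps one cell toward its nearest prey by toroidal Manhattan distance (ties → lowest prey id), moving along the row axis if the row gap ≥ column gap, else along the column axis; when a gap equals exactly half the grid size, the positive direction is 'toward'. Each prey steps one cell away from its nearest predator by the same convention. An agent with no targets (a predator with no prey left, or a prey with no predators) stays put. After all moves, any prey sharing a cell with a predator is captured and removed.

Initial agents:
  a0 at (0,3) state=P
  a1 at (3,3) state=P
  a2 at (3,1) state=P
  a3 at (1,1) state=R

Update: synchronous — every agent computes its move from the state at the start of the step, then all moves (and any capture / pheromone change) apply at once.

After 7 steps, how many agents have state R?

0

t=1: a0@(0,0):P a1@(0,3):P a2@(0,1):P
t=2: (unchanged — steady state)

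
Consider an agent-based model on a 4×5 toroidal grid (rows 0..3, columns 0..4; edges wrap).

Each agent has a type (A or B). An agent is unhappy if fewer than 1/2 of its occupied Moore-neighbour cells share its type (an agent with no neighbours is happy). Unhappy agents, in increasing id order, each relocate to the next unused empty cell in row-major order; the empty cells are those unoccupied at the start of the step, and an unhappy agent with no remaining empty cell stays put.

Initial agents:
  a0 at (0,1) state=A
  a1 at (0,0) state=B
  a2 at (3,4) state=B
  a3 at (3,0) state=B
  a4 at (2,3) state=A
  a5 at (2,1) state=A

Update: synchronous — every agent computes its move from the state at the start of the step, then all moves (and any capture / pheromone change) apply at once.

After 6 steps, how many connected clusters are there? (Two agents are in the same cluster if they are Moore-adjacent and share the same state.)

t=1: a0@(0,2):A a1@(0,0):B a2@(3,4):B a3@(3,0):B a4@(0,3):A a5@(0,4):A
t=2: a0@(0,2):A a1@(0,0):B a2@(3,4):B a3@(3,0):B a4@(0,3):A a5@(0,1):A
t=3: a0@(0,2):A a1@(0,0):B a2@(3,4):B a3@(3,0):B a4@(0,3):A a5@(0,4):A
t=4: a0@(0,2):A a1@(0,0):B a2@(3,4):B a3@(3,0):B a4@(0,3):A a5@(0,1):A
t=5: a0@(0,2):A a1@(0,0):B a2@(3,4):B a3@(3,0):B a4@(0,3):A a5@(0,4):A
t=6: a0@(0,2):A a1@(0,0):B a2@(3,4):B a3@(3,0):B a4@(0,3):A a5@(0,1):A

2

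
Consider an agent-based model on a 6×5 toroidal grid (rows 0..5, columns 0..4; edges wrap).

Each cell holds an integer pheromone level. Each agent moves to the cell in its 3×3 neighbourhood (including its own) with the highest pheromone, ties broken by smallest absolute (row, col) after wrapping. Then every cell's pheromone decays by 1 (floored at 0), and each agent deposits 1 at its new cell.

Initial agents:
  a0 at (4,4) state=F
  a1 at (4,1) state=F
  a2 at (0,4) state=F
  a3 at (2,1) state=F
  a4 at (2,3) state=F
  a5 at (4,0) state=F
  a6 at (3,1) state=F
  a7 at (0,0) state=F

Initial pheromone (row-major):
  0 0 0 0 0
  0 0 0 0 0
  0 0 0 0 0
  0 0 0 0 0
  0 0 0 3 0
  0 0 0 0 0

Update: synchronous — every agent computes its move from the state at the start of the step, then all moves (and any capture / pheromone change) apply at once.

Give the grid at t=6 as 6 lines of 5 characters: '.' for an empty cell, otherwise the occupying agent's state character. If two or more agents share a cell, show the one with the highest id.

t=1: a0@(4,3) a1@(3,0) a2@(0,0) a3@(1,0) a4@(1,2) a5@(3,0) a6@(2,0) a7@(0,0) | pheromone: 2 0 0 0 0 / 1 0 1 0 0 / 1 0 0 0 0 / 2 0 0 0 0 / 0 0 0 3 0 / 0 0 0 0 0
t=2: a0@(4,3) a1@(3,0) a2@(0,0) a3@(0,0) a4@(1,2) a5@(3,0) a6@(3,0) a7@(0,0) | pheromone: 4 0 0 0 0 / 0 0 1 0 0 / 0 0 0 0 0 / 4 0 0 0 0 / 0 0 0 3 0 / 0 0 0 0 0
t=3: a0@(4,3) a1@(3,0) a2@(0,0) a3@(0,0) a4@(1,2) a5@(3,0) a6@(3,0) a7@(0,0) | pheromone: 6 0 0 0 0 / 0 0 1 0 0 / 0 0 0 0 0 / 6 0 0 0 0 / 0 0 0 3 0 / 0 0 0 0 0
t=4: a0@(4,3) a1@(3,0) a2@(0,0) a3@(0,0) a4@(1,2) a5@(3,0) a6@(3,0) a7@(0,0) | pheromone: 8 0 0 0 0 / 0 0 1 0 0 / 0 0 0 0 0 / 8 0 0 0 0 / 0 0 0 3 0 / 0 0 0 0 0
t=5: a0@(4,3) a1@(3,0) a2@(0,0) a3@(0,0) a4@(1,2) a5@(3,0) a6@(3,0) a7@(0,0) | pheromone: 10 0 0 0 0 / 0 0 1 0 0 / 0 0 0 0 0 / 10 0 0 0 0 / 0 0 0 3 0 / 0 0 0 0 0
t=6: a0@(4,3) a1@(3,0) a2@(0,0) a3@(0,0) a4@(1,2) a5@(3,0) a6@(3,0) a7@(0,0) | pheromone: 12 0 0 0 0 / 0 0 1 0 0 / 0 0 0 0 0 / 12 0 0 0 0 / 0 0 0 3 0 / 0 0 0 0 0

F....
..F..
.....
F....
...F.
.....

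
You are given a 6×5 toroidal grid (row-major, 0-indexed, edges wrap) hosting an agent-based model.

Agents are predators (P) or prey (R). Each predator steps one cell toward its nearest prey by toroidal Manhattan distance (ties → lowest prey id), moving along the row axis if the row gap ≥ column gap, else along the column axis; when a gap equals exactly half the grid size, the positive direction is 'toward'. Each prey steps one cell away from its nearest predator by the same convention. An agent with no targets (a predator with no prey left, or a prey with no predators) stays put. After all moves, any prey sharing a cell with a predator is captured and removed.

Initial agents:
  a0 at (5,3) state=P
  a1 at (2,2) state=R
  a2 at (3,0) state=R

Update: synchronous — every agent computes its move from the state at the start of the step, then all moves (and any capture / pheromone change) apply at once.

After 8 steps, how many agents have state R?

t=1: a0@(0,3):P a1@(1,2):R a2@(2,0):R
t=2: a0@(1,3):P a1@(2,2):R a2@(3,0):R
t=3: a0@(2,3):P a1@(3,2):R a2@(4,0):R
t=4: a0@(3,3):P a1@(4,2):R a2@(5,0):R
t=5: a0@(4,3):P a1@(5,2):R a2@(0,0):R
t=6: a0@(5,3):P a1@(0,2):R a2@(1,0):R
t=7: a0@(0,3):P a1@(1,2):R a2@(2,0):R
t=8: a0@(1,3):P a1@(2,2):R a2@(3,0):R

2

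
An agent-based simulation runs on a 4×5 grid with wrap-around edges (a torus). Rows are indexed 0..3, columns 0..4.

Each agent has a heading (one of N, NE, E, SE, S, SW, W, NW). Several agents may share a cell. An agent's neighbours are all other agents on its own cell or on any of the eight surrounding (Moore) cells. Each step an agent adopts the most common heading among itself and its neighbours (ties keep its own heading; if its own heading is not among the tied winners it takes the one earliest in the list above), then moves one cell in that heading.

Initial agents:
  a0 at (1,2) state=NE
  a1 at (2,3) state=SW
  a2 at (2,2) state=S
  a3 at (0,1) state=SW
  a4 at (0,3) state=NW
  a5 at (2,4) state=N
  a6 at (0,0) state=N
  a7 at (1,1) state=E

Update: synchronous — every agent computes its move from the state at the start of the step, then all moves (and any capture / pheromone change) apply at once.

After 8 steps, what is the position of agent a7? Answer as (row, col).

(2, 4)

t=1: a0@(2,1):SW a1@(3,2):SW a2@(3,2):S a3@(1,0):SW a4@(3,2):NW a5@(1,4):N a6@(3,0):N a7@(1,2):E
t=2: a0@(3,0):SW a1@(0,1):SW a2@(0,1):SW a3@(2,4):SW a4@(0,1):SW a5@(0,4):N a6@(2,0):N a7@(1,3):E
t=3: a0@(0,4):SW a1@(1,0):SW a2@(1,0):SW a3@(3,3):SW a4@(1,0):SW a5@(3,4):N a6@(3,4):SW a7@(1,4):E
t=4: a0@(1,3):SW a1@(2,4):SW a2@(2,4):SW a3@(0,2):SW a4@(2,4):SW a5@(0,3):SW a6@(0,3):SW a7@(2,3):SW
t=5: a0@(2,2):SW a1@(3,3):SW a2@(3,3):SW a3@(1,1):SW a4@(3,3):SW a5@(1,2):SW a6@(1,2):SW a7@(3,2):SW
t=6: a0@(3,1):SW a1@(0,2):SW a2@(0,2):SW a3@(2,0):SW a4@(0,2):SW a5@(2,1):SW a6@(2,1):SW a7@(0,1):SW
t=7: a0@(0,0):SW a1@(1,1):SW a2@(1,1):SW a3@(3,4):SW a4@(1,1):SW a5@(3,0):SW a6@(3,0):SW a7@(1,0):SW
t=8: a0@(1,4):SW a1@(2,0):SW a2@(2,0):SW a3@(0,3):SW a4@(2,0):SW a5@(0,4):SW a6@(0,4):SW a7@(2,4):SW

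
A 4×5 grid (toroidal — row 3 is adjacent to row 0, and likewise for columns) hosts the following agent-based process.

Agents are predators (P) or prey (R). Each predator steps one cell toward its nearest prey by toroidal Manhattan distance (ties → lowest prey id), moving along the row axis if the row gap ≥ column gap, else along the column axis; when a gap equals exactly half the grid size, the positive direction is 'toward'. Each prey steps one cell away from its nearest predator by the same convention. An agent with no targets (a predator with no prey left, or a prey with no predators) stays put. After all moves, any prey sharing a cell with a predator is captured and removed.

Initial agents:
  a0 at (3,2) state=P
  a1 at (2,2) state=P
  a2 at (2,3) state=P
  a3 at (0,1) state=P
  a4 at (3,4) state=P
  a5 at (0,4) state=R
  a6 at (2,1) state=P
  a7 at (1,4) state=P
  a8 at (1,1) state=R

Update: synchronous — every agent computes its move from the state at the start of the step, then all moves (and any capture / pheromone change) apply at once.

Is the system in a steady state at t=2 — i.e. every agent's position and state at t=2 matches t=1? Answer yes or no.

no

t=1: a0@(3,3):P a1@(1,2):P a2@(3,3):P a3@(1,1):P a4@(0,4):P a5@(1,4):R a6@(1,1):P a7@(0,4):P a8@(2,1):R
t=2: a0@(0,3):P a1@(1,3):P a2@(0,3):P a3@(2,1):P a4@(1,4):P a5@(2,4):R a6@(2,1):P a7@(1,4):P a8@(3,1):R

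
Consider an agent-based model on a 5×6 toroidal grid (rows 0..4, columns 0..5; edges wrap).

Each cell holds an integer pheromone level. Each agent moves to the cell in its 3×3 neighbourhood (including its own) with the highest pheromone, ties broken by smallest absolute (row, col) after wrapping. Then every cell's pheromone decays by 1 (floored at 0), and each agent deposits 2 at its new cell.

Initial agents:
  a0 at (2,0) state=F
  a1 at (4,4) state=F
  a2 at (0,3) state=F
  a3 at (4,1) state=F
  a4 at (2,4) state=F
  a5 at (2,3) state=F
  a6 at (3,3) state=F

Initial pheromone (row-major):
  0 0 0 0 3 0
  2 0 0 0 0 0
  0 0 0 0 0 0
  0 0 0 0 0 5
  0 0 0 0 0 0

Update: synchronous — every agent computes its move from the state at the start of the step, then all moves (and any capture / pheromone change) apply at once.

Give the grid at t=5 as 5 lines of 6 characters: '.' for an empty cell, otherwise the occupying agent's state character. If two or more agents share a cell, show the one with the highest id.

t=1: a0@(3,5) a1@(3,5) a2@(0,4) a3@(0,0) a4@(3,5) a5@(1,2) a6@(2,2) | pheromone: 2 0 0 0 4 0 / 1 0 2 0 0 0 / 0 0 2 0 0 0 / 0 0 0 0 0 10 / 0 0 0 0 0 0
t=2: a0@(3,5) a1@(3,5) a2@(0,4) a3@(0,0) a4@(3,5) a5@(1,2) a6@(1,2) | pheromone: 3 0 0 0 5 0 / 0 0 5 0 0 0 / 0 0 1 0 0 0 / 0 0 0 0 0 15 / 0 0 0 0 0 0
t=3: a0@(3,5) a1@(3,5) a2@(0,4) a3@(0,0) a4@(3,5) a5@(1,2) a6@(1,2) | pheromone: 4 0 0 0 6 0 / 0 0 8 0 0 0 / 0 0 0 0 0 0 / 0 0 0 0 0 20 / 0 0 0 0 0 0
t=4: a0@(3,5) a1@(3,5) a2@(0,4) a3@(0,0) a4@(3,5) a5@(1,2) a6@(1,2) | pheromone: 5 0 0 0 7 0 / 0 0 11 0 0 0 / 0 0 0 0 0 0 / 0 0 0 0 0 25 / 0 0 0 0 0 0
t=5: a0@(3,5) a1@(3,5) a2@(0,4) a3@(0,0) a4@(3,5) a5@(1,2) a6@(1,2) | pheromone: 6 0 0 0 8 0 / 0 0 14 0 0 0 / 0 0 0 0 0 0 / 0 0 0 0 0 30 / 0 0 0 0 0 0

F...F.
..F...
......
.....F
......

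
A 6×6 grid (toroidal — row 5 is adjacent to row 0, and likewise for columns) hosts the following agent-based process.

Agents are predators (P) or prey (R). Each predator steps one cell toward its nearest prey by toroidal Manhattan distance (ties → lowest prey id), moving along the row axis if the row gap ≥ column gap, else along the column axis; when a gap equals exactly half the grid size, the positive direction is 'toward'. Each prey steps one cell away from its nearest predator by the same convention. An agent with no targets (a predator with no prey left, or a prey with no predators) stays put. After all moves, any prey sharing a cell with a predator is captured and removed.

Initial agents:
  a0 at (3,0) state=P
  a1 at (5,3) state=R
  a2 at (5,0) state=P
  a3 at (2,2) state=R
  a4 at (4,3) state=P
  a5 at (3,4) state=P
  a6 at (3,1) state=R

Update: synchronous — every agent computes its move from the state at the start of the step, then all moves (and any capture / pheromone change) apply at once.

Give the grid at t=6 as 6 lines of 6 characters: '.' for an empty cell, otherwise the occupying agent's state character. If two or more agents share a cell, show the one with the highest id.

...P..
......
R.....
.....R
......
...R..

t=1: a0@(3,1):P a1@(0,3):R a2@(5,1):P a3@(2,3):R a4@(5,3):P a5@(4,4):P a6@(3,2):R
t=2: a0@(3,2):P a1@(1,3):R a2@(5,2):P a3@(2,4):R a4@(0,3):P a5@(5,4):P a6@(3,3):R
t=3: a0@(3,3):P a1@(2,3):R a2@(0,2):P a3@(2,5):R a4@(1,3):P a5@(0,4):P a6@(3,4):R
t=4: a0@(2,3):P a1@(1,3):R a2@(1,2):P a3@(2,0):R a4@(2,3):P a5@(1,4):P a6@(3,5):R
t=5: a0@(1,3):P a1@(0,3):R a2@(1,3):P a3@(2,5):R a4@(1,3):P a5@(1,3):P a6@(3,0):R
t=6: a0@(0,3):P a1@(5,3):R a2@(0,3):P a3@(2,0):R a4@(0,3):P a5@(0,3):P a6@(3,5):R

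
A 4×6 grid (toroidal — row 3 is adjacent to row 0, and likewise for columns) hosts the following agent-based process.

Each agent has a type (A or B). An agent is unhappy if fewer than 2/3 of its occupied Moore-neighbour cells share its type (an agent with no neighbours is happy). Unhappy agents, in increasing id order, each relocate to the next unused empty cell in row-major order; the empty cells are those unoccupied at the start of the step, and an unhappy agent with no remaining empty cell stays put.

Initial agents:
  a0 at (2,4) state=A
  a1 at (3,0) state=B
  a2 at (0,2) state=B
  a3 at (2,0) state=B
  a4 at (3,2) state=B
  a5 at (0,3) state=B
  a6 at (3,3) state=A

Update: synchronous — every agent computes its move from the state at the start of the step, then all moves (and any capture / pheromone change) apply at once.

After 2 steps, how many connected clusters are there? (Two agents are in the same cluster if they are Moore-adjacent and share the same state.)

t=1: a0@(2,4):A a1@(3,0):B a2@(0,2):B a3@(2,0):B a4@(3,2):B a5@(0,3):B a6@(0,0):A
t=2: a0@(2,4):A a1@(0,1):B a2@(0,2):B a3@(2,0):B a4@(3,2):B a5@(0,3):B a6@(0,4):A

4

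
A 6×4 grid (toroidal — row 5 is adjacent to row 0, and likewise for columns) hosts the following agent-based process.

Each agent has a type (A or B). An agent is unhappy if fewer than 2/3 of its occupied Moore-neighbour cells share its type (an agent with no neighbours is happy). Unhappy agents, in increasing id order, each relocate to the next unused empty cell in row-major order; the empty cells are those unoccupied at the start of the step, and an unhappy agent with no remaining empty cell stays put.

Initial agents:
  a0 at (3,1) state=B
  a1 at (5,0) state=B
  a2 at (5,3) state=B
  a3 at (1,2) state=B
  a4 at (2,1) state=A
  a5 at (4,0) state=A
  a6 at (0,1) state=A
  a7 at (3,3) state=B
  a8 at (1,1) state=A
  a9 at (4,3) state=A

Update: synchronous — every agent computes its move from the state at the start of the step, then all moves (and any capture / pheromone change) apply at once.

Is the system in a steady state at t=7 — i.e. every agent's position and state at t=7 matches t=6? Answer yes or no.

no

t=1: a0@(0,0):B a1@(0,2):B a2@(0,3):B a3@(1,0):B a4@(1,3):A a5@(2,0):A a6@(2,2):A a7@(2,3):B a8@(1,1):A a9@(3,0):A
t=2: a0@(0,1):B a1@(1,2):B a2@(0,3):B a3@(2,1):B a4@(3,1):A a5@(3,2):A a6@(2,2):A a7@(3,3):B a8@(4,0):A a9@(4,1):A
t=3: a0@(0,1):B a1@(1,2):B a2@(0,3):B a3@(0,0):B a4@(3,1):A a5@(0,2):A a6@(1,0):A a7@(1,1):B a8@(4,0):A a9@(4,1):A
t=4: a0@(1,3):B a1@(1,2):B a2@(2,0):B a3@(0,0):B a4@(3,1):A a5@(2,1):A a6@(2,2):A a7@(2,3):B a8@(4,0):A a9@(4,1):A
t=5: a0@(1,3):B a1@(0,1):B a2@(0,2):B a3@(0,0):B a4@(3,1):A a5@(0,3):A a6@(1,0):A a7@(2,3):B a8@(4,0):A a9@(4,1):A
t=6: a0@(1,1):B a1@(0,1):B a2@(0,2):B a3@(1,2):B a4@(3,1):A a5@(2,0):A a6@(2,1):A a7@(2,2):B a8@(4,0):A a9@(4,1):A
t=7: a0@(1,1):B a1@(0,1):B a2@(0,2):B a3@(1,2):B a4@(3,1):A a5@(2,0):A a6@(0,0):A a7@(0,3):B a8@(4,0):A a9@(4,1):A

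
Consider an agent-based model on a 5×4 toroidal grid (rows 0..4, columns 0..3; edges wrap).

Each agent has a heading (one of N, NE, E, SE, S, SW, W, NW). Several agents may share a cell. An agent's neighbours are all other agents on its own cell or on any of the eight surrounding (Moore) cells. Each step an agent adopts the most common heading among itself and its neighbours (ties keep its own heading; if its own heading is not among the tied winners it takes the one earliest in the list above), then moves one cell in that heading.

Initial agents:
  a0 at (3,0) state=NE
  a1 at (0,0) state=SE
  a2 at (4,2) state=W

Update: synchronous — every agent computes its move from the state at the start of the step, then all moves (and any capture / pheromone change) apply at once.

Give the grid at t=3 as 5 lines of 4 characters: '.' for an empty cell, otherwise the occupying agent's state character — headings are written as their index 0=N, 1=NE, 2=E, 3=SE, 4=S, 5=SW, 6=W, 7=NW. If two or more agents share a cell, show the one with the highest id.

...1
....
....
...3
...6

t=1: a0@(2,1):NE a1@(1,1):SE a2@(4,1):W
t=2: a0@(1,2):NE a1@(2,2):SE a2@(4,0):W
t=3: a0@(0,3):NE a1@(3,3):SE a2@(4,3):W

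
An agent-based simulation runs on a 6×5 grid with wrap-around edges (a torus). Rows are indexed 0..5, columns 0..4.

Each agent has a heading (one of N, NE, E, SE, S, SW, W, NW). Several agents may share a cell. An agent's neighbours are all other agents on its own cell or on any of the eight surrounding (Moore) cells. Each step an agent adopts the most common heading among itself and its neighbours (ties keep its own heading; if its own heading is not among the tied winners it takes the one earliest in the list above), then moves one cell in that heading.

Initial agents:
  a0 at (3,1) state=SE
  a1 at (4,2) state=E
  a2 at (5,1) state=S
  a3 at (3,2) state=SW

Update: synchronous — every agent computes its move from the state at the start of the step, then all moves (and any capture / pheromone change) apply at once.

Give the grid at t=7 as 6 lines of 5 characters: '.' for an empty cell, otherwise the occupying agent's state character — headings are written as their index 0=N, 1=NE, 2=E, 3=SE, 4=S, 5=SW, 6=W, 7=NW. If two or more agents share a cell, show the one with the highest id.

t=1: a0@(4,2):SE a1@(4,3):E a2@(0,1):S a3@(4,1):SW
t=2: a0@(5,3):SE a1@(4,4):E a2@(1,1):S a3@(5,0):SW
t=3: a0@(0,4):SE a1@(4,0):E a2@(2,1):S a3@(0,4):SW
t=4: a0@(1,0):SE a1@(4,1):E a2@(3,1):S a3@(1,3):SW
t=5: a0@(2,1):SE a1@(4,2):E a2@(4,1):S a3@(2,2):SW
t=6: a0@(3,2):SE a1@(4,3):E a2@(5,1):S a3@(3,1):SW
t=7: a0@(4,3):SE a1@(4,4):E a2@(0,1):S a3@(4,0):SW

.4...
.....
.....
.....
5..32
.....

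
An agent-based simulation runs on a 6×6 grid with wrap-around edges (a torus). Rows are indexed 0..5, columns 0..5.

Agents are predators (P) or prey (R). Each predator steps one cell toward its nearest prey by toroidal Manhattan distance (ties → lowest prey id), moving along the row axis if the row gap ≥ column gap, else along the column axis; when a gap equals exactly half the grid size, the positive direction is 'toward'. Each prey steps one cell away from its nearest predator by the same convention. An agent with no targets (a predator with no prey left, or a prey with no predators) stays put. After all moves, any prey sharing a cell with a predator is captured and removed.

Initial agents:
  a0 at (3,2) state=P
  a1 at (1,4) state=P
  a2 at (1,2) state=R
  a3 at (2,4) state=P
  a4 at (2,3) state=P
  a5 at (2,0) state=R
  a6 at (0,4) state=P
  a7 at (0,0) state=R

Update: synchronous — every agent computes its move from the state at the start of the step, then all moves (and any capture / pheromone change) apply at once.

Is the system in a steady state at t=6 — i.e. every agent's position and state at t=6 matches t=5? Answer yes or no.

t=1: a0@(2,2):P a1@(1,3):P a2@(0,2):R a3@(2,5):P a4@(1,3):P a5@(2,1):R a6@(0,5):P a7@(0,1):R
t=2: a0@(2,1):P a1@(0,3):P a2@(5,2):R a3@(2,0):P a4@(0,3):P a6@(0,0):P a7@(0,2):R
t=3: a0@(1,1):P a1@(0,2):P a2@(4,2):R a3@(1,0):P a4@(0,2):P a6@(0,1):P
t=4: a0@(2,1):P a1@(5,2):P a2@(3,2):R a3@(2,0):P a4@(5,2):P a6@(5,1):P
t=5: a0@(3,1):P a1@(4,2):P a3@(2,1):P a4@(4,2):P a6@(4,1):P
t=6: (unchanged — steady state)

yes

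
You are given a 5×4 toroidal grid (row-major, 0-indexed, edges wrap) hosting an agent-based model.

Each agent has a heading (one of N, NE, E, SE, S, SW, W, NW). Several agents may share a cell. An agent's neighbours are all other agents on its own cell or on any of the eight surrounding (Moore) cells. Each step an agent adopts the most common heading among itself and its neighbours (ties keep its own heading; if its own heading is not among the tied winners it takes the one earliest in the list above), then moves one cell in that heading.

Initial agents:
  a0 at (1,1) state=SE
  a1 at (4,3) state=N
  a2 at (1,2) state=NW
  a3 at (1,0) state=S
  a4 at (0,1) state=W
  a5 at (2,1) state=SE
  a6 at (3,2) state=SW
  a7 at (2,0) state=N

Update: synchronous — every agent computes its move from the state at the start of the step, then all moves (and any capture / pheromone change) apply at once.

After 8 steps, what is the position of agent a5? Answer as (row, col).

(0, 1)

t=1: a0@(2,2):SE a1@(3,3):N a2@(2,3):SE a3@(2,1):SE a4@(0,0):W a5@(3,2):SE a6@(4,1):SW a7@(3,1):SE
t=2: a0@(3,3):SE a1@(4,0):SE a2@(3,0):SE a3@(3,2):SE a4@(0,3):W a5@(4,3):SE a6@(0,2):SE a7@(4,2):SE
t=3: a0@(4,0):SE a1@(0,1):SE a2@(4,1):SE a3@(4,3):SE a4@(1,0):SE a5@(0,0):SE a6@(1,3):SE a7@(0,3):SE
t=4: a0@(0,1):SE a1@(1,2):SE a2@(0,2):SE a3@(0,0):SE a4@(2,1):SE a5@(1,1):SE a6@(2,0):SE a7@(1,0):SE
t=5: a0@(1,2):SE a1@(2,3):SE a2@(1,3):SE a3@(1,1):SE a4@(3,2):SE a5@(2,2):SE a6@(3,1):SE a7@(2,1):SE
t=6: a0@(2,3):SE a1@(3,0):SE a2@(2,0):SE a3@(2,2):SE a4@(4,3):SE a5@(3,3):SE a6@(4,2):SE a7@(3,2):SE
t=7: a0@(3,0):SE a1@(4,1):SE a2@(3,1):SE a3@(3,3):SE a4@(0,0):SE a5@(4,0):SE a6@(0,3):SE a7@(4,3):SE
t=8: a0@(4,1):SE a1@(0,2):SE a2@(4,2):SE a3@(4,0):SE a4@(1,1):SE a5@(0,1):SE a6@(1,0):SE a7@(0,0):SE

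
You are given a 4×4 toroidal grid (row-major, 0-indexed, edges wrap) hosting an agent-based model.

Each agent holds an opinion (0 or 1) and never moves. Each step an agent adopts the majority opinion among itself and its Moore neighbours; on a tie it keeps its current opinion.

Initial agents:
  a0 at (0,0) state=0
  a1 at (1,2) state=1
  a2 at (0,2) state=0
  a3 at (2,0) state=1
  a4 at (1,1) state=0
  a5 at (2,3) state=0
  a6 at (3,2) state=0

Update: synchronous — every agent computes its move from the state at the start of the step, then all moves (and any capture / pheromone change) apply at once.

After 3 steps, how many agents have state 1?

0

t=1: a0@(0,0):0 a1@(1,2):0 a2@(0,2):0 a3@(2,0):0 a4@(1,1):0 a5@(2,3):0 a6@(3,2):0
t=2: (unchanged — steady state)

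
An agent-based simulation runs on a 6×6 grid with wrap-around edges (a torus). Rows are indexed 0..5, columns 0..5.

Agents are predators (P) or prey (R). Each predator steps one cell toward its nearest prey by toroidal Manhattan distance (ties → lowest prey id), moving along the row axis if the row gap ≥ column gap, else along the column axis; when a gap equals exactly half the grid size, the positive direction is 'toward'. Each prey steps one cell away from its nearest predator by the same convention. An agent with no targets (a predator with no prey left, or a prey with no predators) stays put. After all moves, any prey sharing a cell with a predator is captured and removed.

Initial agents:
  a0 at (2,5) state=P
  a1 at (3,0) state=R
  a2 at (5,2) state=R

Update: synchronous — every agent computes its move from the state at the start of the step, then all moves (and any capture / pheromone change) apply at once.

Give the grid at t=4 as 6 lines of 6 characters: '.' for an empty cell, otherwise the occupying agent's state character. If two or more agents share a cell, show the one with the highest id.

t=1: a0@(3,5):P a1@(4,0):R a2@(4,2):R
t=2: a0@(4,5):P a1@(5,0):R a2@(4,1):R
t=3: a0@(5,5):P a1@(0,0):R a2@(4,2):R
t=4: a0@(0,5):P a1@(1,0):R a2@(4,1):R

.....P
R.....
......
......
.R....
......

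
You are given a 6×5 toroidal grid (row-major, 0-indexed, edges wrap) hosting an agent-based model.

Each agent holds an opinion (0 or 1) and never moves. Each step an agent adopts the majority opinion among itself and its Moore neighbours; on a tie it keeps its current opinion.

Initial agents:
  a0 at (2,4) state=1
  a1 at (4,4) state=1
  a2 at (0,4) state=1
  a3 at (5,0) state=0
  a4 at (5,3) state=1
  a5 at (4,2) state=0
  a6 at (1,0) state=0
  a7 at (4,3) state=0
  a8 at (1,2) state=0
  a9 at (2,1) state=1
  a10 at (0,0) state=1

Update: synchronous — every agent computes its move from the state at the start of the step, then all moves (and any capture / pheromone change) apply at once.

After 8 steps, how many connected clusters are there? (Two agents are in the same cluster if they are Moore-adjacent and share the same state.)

3

t=1: a0@(2,4):1 a1@(4,4):1 a2@(0,4):1 a3@(5,0):1 a4@(5,3):1 a5@(4,2):0 a6@(1,0):1 a7@(4,3):0 a8@(1,2):0 a9@(2,1):0 a10@(0,0):1
t=2: (unchanged — steady state)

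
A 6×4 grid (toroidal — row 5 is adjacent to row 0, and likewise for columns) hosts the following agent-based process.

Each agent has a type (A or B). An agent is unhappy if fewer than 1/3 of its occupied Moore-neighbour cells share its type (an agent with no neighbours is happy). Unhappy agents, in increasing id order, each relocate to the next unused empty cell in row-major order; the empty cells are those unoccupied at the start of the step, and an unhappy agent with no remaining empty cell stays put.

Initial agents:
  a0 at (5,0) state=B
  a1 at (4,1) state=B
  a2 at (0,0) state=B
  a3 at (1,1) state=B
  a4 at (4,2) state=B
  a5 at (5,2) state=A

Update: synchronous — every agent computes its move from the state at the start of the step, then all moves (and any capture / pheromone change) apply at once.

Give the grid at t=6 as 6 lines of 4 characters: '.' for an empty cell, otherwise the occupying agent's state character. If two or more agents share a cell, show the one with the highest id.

B.A.
.B..
....
....
.BB.
B...

t=1: a0@(5,0):B a1@(4,1):B a2@(0,0):B a3@(1,1):B a4@(4,2):B a5@(0,1):A
t=2: a0@(5,0):B a1@(4,1):B a2@(0,0):B a3@(1,1):B a4@(4,2):B a5@(0,2):A
t=3: a0@(5,0):B a1@(4,1):B a2@(0,0):B a3@(1,1):B a4@(4,2):B a5@(0,1):A
t=4: a0@(5,0):B a1@(4,1):B a2@(0,0):B a3@(1,1):B a4@(4,2):B a5@(0,2):A
t=5: a0@(5,0):B a1@(4,1):B a2@(0,0):B a3@(1,1):B a4@(4,2):B a5@(0,1):A
t=6: a0@(5,0):B a1@(4,1):B a2@(0,0):B a3@(1,1):B a4@(4,2):B a5@(0,2):A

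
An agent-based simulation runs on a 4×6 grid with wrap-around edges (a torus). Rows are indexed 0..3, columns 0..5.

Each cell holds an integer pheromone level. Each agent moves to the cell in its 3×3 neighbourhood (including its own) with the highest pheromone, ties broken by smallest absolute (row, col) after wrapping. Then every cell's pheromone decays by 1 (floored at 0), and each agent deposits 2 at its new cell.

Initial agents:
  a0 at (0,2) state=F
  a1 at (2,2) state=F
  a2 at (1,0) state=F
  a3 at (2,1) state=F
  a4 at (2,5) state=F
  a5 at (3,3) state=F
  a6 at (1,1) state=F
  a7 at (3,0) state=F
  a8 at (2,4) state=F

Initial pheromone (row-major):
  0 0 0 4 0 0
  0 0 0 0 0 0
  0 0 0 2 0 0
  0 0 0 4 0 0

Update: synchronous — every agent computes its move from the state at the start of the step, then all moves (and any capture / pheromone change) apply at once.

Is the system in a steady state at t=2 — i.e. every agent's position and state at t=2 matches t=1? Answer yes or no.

no

t=1: a0@(0,3) a1@(3,3) a2@(0,0) a3@(1,0) a4@(1,0) a5@(0,3) a6@(0,0) a7@(0,0) a8@(3,3) | pheromone: 6 0 0 7 0 0 / 4 0 0 0 0 0 / 0 0 0 1 0 0 / 0 0 0 7 0 0
t=2: a0@(0,3) a1@(0,3) a2@(0,0) a3@(0,0) a4@(0,0) a5@(0,3) a6@(0,0) a7@(0,0) a8@(0,3) | pheromone: 15 0 0 14 0 0 / 3 0 0 0 0 0 / 0 0 0 0 0 0 / 0 0 0 6 0 0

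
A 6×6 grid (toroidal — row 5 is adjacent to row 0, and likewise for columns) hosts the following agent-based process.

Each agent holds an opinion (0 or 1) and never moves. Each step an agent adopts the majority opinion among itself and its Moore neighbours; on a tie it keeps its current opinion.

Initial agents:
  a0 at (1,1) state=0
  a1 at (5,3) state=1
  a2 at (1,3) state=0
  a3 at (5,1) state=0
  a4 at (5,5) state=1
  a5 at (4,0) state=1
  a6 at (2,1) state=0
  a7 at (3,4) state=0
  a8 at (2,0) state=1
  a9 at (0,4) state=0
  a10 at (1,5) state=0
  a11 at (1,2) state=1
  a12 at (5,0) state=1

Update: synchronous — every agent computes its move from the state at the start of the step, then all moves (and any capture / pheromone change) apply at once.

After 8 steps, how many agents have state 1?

t=1: a0@(1,1):0 a1@(5,3):1 a2@(1,3):0 a3@(5,1):1 a4@(5,5):1 a5@(4,0):1 a6@(2,1):0 a7@(3,4):0 a8@(2,0):0 a9@(0,4):0 a10@(1,5):0 a11@(1,2):0 a12@(5,0):1
t=2: (unchanged — steady state)

5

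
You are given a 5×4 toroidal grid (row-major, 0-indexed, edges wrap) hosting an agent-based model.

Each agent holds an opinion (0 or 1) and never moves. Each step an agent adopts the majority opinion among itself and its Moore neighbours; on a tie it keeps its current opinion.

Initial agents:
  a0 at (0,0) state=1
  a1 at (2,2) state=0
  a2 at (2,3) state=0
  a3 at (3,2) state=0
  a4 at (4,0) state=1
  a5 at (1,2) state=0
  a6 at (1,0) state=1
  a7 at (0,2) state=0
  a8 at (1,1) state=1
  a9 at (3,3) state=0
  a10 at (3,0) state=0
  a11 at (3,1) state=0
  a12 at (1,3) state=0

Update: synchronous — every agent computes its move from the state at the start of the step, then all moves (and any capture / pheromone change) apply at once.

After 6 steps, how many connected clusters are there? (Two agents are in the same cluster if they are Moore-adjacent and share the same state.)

t=1: a0@(0,0):1 a1@(2,2):0 a2@(2,3):0 a3@(3,2):0 a4@(4,0):0 a5@(1,2):0 a6@(1,0):1 a7@(0,2):0 a8@(1,1):1 a9@(3,3):0 a10@(3,0):0 a11@(3,1):0 a12@(1,3):0
t=2: (unchanged — steady state)

2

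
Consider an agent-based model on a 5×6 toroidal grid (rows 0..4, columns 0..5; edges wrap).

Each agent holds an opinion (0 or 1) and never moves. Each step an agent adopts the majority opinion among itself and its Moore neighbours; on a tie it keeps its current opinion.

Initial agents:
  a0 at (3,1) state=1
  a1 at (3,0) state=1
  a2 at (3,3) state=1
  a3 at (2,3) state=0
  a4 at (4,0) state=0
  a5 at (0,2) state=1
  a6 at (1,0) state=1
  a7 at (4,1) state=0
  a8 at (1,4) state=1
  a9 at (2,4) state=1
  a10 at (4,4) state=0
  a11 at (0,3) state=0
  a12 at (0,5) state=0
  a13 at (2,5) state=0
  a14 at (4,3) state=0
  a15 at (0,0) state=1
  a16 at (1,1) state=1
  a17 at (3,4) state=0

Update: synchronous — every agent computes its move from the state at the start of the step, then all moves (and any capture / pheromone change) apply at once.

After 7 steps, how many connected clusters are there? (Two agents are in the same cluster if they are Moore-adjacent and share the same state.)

2

t=1: a0@(3,1):1 a1@(3,0):0 a2@(3,3):0 a3@(2,3):1 a4@(4,0):0 a5@(0,2):0 a6@(1,0):1 a7@(4,1):1 a8@(1,4):0 a9@(2,4):1 a10@(4,4):0 a11@(0,3):0 a12@(0,5):0 a13@(2,5):1 a14@(4,3):0 a15@(0,0):1 a16@(1,1):1 a17@(3,4):0
t=2: a0@(3,1):1 a1@(3,0):1 a2@(3,3):0 a3@(2,3):0 a4@(4,0):0 a5@(0,2):0 a6@(1,0):1 a7@(4,1):1 a8@(1,4):0 a9@(2,4):1 a10@(4,4):0 a11@(0,3):0 a12@(0,5):0 a13@(2,5):1 a14@(4,3):0 a15@(0,0):1 a16@(1,1):1 a17@(3,4):0
t=3: a0@(3,1):1 a1@(3,0):1 a2@(3,3):0 a3@(2,3):0 a4@(4,0):1 a5@(0,2):0 a6@(1,0):1 a7@(4,1):1 a8@(1,4):0 a9@(2,4):0 a10@(4,4):0 a11@(0,3):0 a12@(0,5):0 a13@(2,5):1 a14@(4,3):0 a15@(0,0):1 a16@(1,1):1 a17@(3,4):0
t=4: (unchanged — steady state)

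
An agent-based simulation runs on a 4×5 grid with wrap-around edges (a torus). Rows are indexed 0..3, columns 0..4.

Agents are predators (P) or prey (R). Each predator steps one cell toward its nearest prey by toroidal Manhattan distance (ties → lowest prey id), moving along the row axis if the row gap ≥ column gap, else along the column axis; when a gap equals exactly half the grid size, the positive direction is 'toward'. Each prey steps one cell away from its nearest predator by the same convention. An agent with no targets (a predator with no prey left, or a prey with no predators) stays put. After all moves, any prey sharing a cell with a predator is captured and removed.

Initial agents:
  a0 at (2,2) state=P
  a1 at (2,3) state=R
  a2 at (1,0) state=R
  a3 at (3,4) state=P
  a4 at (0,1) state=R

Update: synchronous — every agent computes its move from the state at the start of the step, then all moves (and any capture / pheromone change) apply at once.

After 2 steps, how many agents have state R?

2

t=1: a0@(2,3):P a2@(1,4):R a3@(2,4):P a4@(3,1):R
t=2: a0@(1,3):P a2@(0,4):R a3@(1,4):P a4@(3,0):R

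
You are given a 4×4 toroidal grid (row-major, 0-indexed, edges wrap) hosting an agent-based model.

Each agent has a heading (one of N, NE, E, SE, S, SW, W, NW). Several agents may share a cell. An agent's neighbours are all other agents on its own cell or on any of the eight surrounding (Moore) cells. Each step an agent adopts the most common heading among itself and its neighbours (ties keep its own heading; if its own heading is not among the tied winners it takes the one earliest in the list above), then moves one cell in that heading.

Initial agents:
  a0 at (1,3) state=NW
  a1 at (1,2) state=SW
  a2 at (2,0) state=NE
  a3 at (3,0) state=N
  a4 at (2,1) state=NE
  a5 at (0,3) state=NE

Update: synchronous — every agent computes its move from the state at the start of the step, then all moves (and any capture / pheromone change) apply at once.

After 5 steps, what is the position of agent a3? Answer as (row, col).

(2, 1)

t=1: a0@(0,0):NE a1@(0,3):NE a2@(1,1):NE a3@(2,1):NE a4@(1,2):NE a5@(3,0):NE
t=2: a0@(3,1):NE a1@(3,0):NE a2@(0,2):NE a3@(1,2):NE a4@(0,3):NE a5@(2,1):NE
t=3: a0@(2,2):NE a1@(2,1):NE a2@(3,3):NE a3@(0,3):NE a4@(3,0):NE a5@(1,2):NE
t=4: a0@(1,3):NE a1@(1,2):NE a2@(2,0):NE a3@(3,0):NE a4@(2,1):NE a5@(0,3):NE
t=5: a0@(0,0):NE a1@(0,3):NE a2@(1,1):NE a3@(2,1):NE a4@(1,2):NE a5@(3,0):NE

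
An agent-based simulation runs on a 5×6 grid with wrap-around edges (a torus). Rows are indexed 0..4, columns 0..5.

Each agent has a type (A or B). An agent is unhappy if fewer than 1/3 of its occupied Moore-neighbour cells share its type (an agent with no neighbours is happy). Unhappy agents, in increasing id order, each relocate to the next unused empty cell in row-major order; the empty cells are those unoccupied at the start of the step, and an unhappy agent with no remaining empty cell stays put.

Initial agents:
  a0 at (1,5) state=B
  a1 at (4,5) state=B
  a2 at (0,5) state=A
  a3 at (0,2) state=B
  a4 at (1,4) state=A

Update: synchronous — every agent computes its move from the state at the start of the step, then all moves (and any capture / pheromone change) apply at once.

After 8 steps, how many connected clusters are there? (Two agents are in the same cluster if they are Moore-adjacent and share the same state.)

2

t=1: a0@(0,0):B a1@(0,1):B a2@(0,5):A a3@(0,2):B a4@(1,4):A
t=2: (unchanged — steady state)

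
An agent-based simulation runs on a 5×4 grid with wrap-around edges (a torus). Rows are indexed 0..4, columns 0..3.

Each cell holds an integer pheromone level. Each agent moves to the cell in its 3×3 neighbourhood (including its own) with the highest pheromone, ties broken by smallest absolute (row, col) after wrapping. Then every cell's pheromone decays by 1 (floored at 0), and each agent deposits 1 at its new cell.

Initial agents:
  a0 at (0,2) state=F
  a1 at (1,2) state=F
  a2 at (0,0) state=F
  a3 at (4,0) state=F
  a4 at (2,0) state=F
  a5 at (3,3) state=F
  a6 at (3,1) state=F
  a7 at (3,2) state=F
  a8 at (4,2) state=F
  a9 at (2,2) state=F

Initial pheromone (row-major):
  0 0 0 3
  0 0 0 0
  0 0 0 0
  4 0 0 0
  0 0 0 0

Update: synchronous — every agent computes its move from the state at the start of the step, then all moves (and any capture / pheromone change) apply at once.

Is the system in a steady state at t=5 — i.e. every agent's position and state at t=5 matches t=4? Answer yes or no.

t=1: a0@(0,3) a1@(0,3) a2@(0,3) a3@(3,0) a4@(3,0) a5@(3,0) a6@(3,0) a7@(2,1) a8@(0,3) a9@(1,1) | pheromone: 0 0 0 6 / 0 1 0 0 / 0 1 0 0 / 7 0 0 0 / 0 0 0 0
t=2: a0@(0,3) a1@(0,3) a2@(0,3) a3@(3,0) a4@(3,0) a5@(3,0) a6@(3,0) a7@(3,0) a8@(0,3) a9@(1,1) | pheromone: 0 0 0 9 / 0 1 0 0 / 0 0 0 0 / 11 0 0 0 / 0 0 0 0
t=3: a0@(0,3) a1@(0,3) a2@(0,3) a3@(3,0) a4@(3,0) a5@(3,0) a6@(3,0) a7@(3,0) a8@(0,3) a9@(1,1) | pheromone: 0 0 0 12 / 0 1 0 0 / 0 0 0 0 / 15 0 0 0 / 0 0 0 0
t=4: a0@(0,3) a1@(0,3) a2@(0,3) a3@(3,0) a4@(3,0) a5@(3,0) a6@(3,0) a7@(3,0) a8@(0,3) a9@(1,1) | pheromone: 0 0 0 15 / 0 1 0 0 / 0 0 0 0 / 19 0 0 0 / 0 0 0 0
t=5: a0@(0,3) a1@(0,3) a2@(0,3) a3@(3,0) a4@(3,0) a5@(3,0) a6@(3,0) a7@(3,0) a8@(0,3) a9@(1,1) | pheromone: 0 0 0 18 / 0 1 0 0 / 0 0 0 0 / 23 0 0 0 / 0 0 0 0

yes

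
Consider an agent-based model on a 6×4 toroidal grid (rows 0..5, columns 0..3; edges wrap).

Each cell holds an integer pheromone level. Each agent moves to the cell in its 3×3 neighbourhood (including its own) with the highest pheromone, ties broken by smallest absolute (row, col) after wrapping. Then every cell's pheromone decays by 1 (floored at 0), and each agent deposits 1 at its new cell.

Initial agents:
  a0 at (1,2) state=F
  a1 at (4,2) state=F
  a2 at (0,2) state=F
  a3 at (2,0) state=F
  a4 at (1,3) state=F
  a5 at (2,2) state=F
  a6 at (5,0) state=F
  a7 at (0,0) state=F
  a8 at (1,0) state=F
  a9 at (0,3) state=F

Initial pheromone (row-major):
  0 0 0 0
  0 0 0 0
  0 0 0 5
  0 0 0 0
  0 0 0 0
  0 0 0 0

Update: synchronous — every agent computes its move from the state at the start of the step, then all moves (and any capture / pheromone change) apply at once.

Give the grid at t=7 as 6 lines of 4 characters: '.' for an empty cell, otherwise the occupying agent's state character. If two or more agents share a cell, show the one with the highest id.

t=1: a0@(2,3) a1@(3,1) a2@(0,1) a3@(2,3) a4@(2,3) a5@(2,3) a6@(0,0) a7@(0,0) a8@(2,3) a9@(0,0) | pheromone: 3 1 0 0 / 0 0 0 0 / 0 0 0 9 / 0 1 0 0 / 0 0 0 0 / 0 0 0 0
t=2: a0@(2,3) a1@(3,1) a2@(0,0) a3@(2,3) a4@(2,3) a5@(2,3) a6@(0,0) a7@(0,0) a8@(2,3) a9@(0,0) | pheromone: 6 0 0 0 / 0 0 0 0 / 0 0 0 13 / 0 1 0 0 / 0 0 0 0 / 0 0 0 0
t=3: a0@(2,3) a1@(3,1) a2@(0,0) a3@(2,3) a4@(2,3) a5@(2,3) a6@(0,0) a7@(0,0) a8@(2,3) a9@(0,0) | pheromone: 9 0 0 0 / 0 0 0 0 / 0 0 0 17 / 0 1 0 0 / 0 0 0 0 / 0 0 0 0
t=4: a0@(2,3) a1@(3,1) a2@(0,0) a3@(2,3) a4@(2,3) a5@(2,3) a6@(0,0) a7@(0,0) a8@(2,3) a9@(0,0) | pheromone: 12 0 0 0 / 0 0 0 0 / 0 0 0 21 / 0 1 0 0 / 0 0 0 0 / 0 0 0 0
t=5: a0@(2,3) a1@(3,1) a2@(0,0) a3@(2,3) a4@(2,3) a5@(2,3) a6@(0,0) a7@(0,0) a8@(2,3) a9@(0,0) | pheromone: 15 0 0 0 / 0 0 0 0 / 0 0 0 25 / 0 1 0 0 / 0 0 0 0 / 0 0 0 0
t=6: a0@(2,3) a1@(3,1) a2@(0,0) a3@(2,3) a4@(2,3) a5@(2,3) a6@(0,0) a7@(0,0) a8@(2,3) a9@(0,0) | pheromone: 18 0 0 0 / 0 0 0 0 / 0 0 0 29 / 0 1 0 0 / 0 0 0 0 / 0 0 0 0
t=7: a0@(2,3) a1@(3,1) a2@(0,0) a3@(2,3) a4@(2,3) a5@(2,3) a6@(0,0) a7@(0,0) a8@(2,3) a9@(0,0) | pheromone: 21 0 0 0 / 0 0 0 0 / 0 0 0 33 / 0 1 0 0 / 0 0 0 0 / 0 0 0 0

F...
....
...F
.F..
....
....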